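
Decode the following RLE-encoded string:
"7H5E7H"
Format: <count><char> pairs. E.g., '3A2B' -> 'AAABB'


Expanding each <count><char> pair:
  7H -> 'HHHHHHH'
  5E -> 'EEEEE'
  7H -> 'HHHHHHH'

Decoded = HHHHHHHEEEEEHHHHHHH


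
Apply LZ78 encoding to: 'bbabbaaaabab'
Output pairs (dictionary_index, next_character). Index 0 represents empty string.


LZ78 encoding steps:
Dictionary: {0: ''}
Step 1: w='' (idx 0), next='b' -> output (0, 'b'), add 'b' as idx 1
Step 2: w='b' (idx 1), next='a' -> output (1, 'a'), add 'ba' as idx 2
Step 3: w='b' (idx 1), next='b' -> output (1, 'b'), add 'bb' as idx 3
Step 4: w='' (idx 0), next='a' -> output (0, 'a'), add 'a' as idx 4
Step 5: w='a' (idx 4), next='a' -> output (4, 'a'), add 'aa' as idx 5
Step 6: w='a' (idx 4), next='b' -> output (4, 'b'), add 'ab' as idx 6
Step 7: w='ab' (idx 6), end of input -> output (6, '')


Encoded: [(0, 'b'), (1, 'a'), (1, 'b'), (0, 'a'), (4, 'a'), (4, 'b'), (6, '')]


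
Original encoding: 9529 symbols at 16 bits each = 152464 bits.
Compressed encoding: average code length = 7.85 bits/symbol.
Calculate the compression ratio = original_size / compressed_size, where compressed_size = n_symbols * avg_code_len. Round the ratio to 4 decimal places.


original_size = n_symbols * orig_bits = 9529 * 16 = 152464 bits
compressed_size = n_symbols * avg_code_len = 9529 * 7.85 = 74802.65 bits
ratio = original_size / compressed_size = 152464 / 74802.65 = 2.0382

Compression ratio = 2.0382


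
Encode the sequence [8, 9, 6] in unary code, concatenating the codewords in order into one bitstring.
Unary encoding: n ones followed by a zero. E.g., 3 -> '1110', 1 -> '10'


Encode each number as n ones followed by a terminating 0:
  8 -> 111111110 (9 bits)
  9 -> 1111111110 (10 bits)
  6 -> 1111110 (7 bits)
Total length = 9 + 10 + 7 = 26 bits.

Unary([8, 9, 6]) = 11111111011111111101111110 (26 bits)


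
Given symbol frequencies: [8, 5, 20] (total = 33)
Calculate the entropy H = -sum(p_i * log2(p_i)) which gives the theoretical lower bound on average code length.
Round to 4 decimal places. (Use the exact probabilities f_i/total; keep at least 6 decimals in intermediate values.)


Per-symbol terms -p_i * log2(p_i) with p_i = f_i/33:
  p = 8/33 = 0.242424: log2(p) = -2.044394, -p*log2(p) = 0.495611
  p = 5/33 = 0.151515: log2(p) = -2.722466, -p*log2(p) = 0.412495
  p = 20/33 = 0.606061: log2(p) = -0.722466, -p*log2(p) = 0.437858
H = 0.495611 + 0.412495 + 0.437858 = 1.345964

H = 1.346 bits/symbol


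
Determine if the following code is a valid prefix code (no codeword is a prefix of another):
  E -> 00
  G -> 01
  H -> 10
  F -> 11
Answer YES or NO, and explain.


Checking each pair (does one codeword prefix another?):
  E='00' vs G='01': no prefix
  E='00' vs H='10': no prefix
  E='00' vs F='11': no prefix
  G='01' vs E='00': no prefix
  G='01' vs H='10': no prefix
  G='01' vs F='11': no prefix
  H='10' vs E='00': no prefix
  H='10' vs G='01': no prefix
  H='10' vs F='11': no prefix
  F='11' vs E='00': no prefix
  F='11' vs G='01': no prefix
  F='11' vs H='10': no prefix
No violation found over all pairs.

YES -- this is a valid prefix code. No codeword is a prefix of any other codeword.


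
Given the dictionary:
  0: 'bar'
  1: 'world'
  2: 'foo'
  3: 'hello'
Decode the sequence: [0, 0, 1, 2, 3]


Look up each index in the dictionary:
  0 -> 'bar'
  0 -> 'bar'
  1 -> 'world'
  2 -> 'foo'
  3 -> 'hello'

Decoded: "bar bar world foo hello"


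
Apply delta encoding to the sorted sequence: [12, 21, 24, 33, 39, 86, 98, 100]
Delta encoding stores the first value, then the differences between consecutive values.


First value: 12
Deltas:
  21 - 12 = 9
  24 - 21 = 3
  33 - 24 = 9
  39 - 33 = 6
  86 - 39 = 47
  98 - 86 = 12
  100 - 98 = 2


Delta encoded: [12, 9, 3, 9, 6, 47, 12, 2]


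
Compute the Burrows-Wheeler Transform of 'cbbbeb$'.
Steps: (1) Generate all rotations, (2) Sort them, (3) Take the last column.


Rotations (sorted):
  0: $cbbbeb -> last char: b
  1: b$cbbbe -> last char: e
  2: bbbeb$c -> last char: c
  3: bbeb$cb -> last char: b
  4: beb$cbb -> last char: b
  5: cbbbeb$ -> last char: $
  6: eb$cbbb -> last char: b


BWT = becbb$b


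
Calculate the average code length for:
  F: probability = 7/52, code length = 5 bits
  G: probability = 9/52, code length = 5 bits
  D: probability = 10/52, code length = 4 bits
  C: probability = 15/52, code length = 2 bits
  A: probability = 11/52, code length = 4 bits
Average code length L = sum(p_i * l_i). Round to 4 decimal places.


Weighted contributions p_i * l_i:
  F: (7/52) * 5 = 35/52
  G: (9/52) * 5 = 45/52
  D: (10/52) * 4 = 40/52
  C: (15/52) * 2 = 30/52
  A: (11/52) * 4 = 44/52
Sum = (35 + 45 + 40 + 30 + 44)/52 = 194/52

L = 194/52 = 3.7308 bits/symbol


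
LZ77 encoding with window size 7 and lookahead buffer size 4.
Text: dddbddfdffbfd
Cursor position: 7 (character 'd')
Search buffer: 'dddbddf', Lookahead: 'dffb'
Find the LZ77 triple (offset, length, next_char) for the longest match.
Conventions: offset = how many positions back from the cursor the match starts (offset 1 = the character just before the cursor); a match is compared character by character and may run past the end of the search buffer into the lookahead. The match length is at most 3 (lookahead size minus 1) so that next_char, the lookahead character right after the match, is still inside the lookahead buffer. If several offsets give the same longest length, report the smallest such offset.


Try each offset into the search buffer:
  offset=1 (pos 6, char 'f'): match length 0
  offset=2 (pos 5, char 'd'): match length 2
  offset=3 (pos 4, char 'd'): match length 1
  offset=4 (pos 3, char 'b'): match length 0
  offset=5 (pos 2, char 'd'): match length 1
  offset=6 (pos 1, char 'd'): match length 1
  offset=7 (pos 0, char 'd'): match length 1
Longest match has length 2 at offset 2.
next_char = character at position 7 + 2 = 9 -> 'f'

Best match: offset=2, length=2 (matching 'df' starting at position 5)
LZ77 triple: (2, 2, 'f')


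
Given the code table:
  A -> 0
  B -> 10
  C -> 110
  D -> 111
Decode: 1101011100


Decoding:
110 -> C
10 -> B
111 -> D
0 -> A
0 -> A


Result: CBDAA


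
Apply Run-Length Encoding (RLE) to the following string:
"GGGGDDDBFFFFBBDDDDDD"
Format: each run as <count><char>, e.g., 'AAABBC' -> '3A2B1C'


Scanning runs left to right:
  i=0: run of 'G' x 4 -> '4G'
  i=4: run of 'D' x 3 -> '3D'
  i=7: run of 'B' x 1 -> '1B'
  i=8: run of 'F' x 4 -> '4F'
  i=12: run of 'B' x 2 -> '2B'
  i=14: run of 'D' x 6 -> '6D'

RLE = 4G3D1B4F2B6D


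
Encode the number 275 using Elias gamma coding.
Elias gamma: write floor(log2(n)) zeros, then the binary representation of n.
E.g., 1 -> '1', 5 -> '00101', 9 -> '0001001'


num_bits = floor(log2(275)) + 1 = 9
leading_zeros = num_bits - 1 = 8
binary(275) = 100010011

Elias gamma(275) = '00000000' + '100010011' = 00000000100010011 (17 bits)


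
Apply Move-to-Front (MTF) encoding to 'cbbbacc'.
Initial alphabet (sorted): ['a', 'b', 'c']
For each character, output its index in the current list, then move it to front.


MTF encoding:
'c': index 2 in ['a', 'b', 'c'] -> ['c', 'a', 'b']
'b': index 2 in ['c', 'a', 'b'] -> ['b', 'c', 'a']
'b': index 0 in ['b', 'c', 'a'] -> ['b', 'c', 'a']
'b': index 0 in ['b', 'c', 'a'] -> ['b', 'c', 'a']
'a': index 2 in ['b', 'c', 'a'] -> ['a', 'b', 'c']
'c': index 2 in ['a', 'b', 'c'] -> ['c', 'a', 'b']
'c': index 0 in ['c', 'a', 'b'] -> ['c', 'a', 'b']


Output: [2, 2, 0, 0, 2, 2, 0]


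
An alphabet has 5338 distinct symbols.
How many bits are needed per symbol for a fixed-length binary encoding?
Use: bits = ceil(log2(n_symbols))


log2(5338) = 12.3821
Bracket: 2^12 = 4096 < 5338 <= 2^13 = 8192
So ceil(log2(5338)) = 13

bits = ceil(log2(5338)) = ceil(12.3821) = 13 bits


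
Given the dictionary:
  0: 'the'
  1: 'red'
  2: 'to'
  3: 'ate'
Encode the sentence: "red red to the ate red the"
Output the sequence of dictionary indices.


Look up each word in the dictionary:
  'red' -> 1
  'red' -> 1
  'to' -> 2
  'the' -> 0
  'ate' -> 3
  'red' -> 1
  'the' -> 0

Encoded: [1, 1, 2, 0, 3, 1, 0]


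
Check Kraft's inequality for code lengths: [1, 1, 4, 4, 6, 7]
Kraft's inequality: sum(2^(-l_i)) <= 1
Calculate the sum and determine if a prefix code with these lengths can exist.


Sum = 2^(-1) + 2^(-1) + 2^(-4) + 2^(-4) + 2^(-6) + 2^(-7)
    = 0.5 + 0.5 + 0.0625 + 0.0625 + 0.015625 + 0.0078125
    = 147/128 = 1.1484375
Since 1.1484375 > 1, Kraft's inequality is NOT satisfied.
A prefix code with these lengths CANNOT exist.

Kraft sum = 1.1484375. Not satisfied.


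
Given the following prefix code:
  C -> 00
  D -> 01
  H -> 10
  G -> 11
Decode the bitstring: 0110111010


Decoding step by step:
Bits 01 -> D
Bits 10 -> H
Bits 11 -> G
Bits 10 -> H
Bits 10 -> H


Decoded message: DHGHH


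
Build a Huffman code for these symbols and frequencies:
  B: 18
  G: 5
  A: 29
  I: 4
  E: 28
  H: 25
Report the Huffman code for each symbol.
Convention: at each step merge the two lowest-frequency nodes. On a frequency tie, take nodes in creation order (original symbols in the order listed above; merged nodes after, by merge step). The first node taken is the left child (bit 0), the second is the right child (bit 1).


Huffman tree construction:
Step 1: Merge I(4) + G(5) = 9
Step 2: Merge (I+G)(9) + B(18) = 27
Step 3: Merge H(25) + ((I+G)+B)(27) = 52
Step 4: Merge E(28) + A(29) = 57
Step 5: Merge (H+((I+G)+B))(52) + (E+A)(57) = 109
Read each symbol's code off the tree from the root (left child = 0, right child = 1).

Codes:
  B: 011 (length 3)
  G: 0101 (length 4)
  A: 11 (length 2)
  I: 0100 (length 4)
  E: 10 (length 2)
  H: 00 (length 2)
Average code length: 254/109 = 2.3303 bits/symbol


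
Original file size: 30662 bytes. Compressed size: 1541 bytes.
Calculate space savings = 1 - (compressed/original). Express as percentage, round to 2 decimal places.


ratio = compressed/original = 1541/30662 = 0.050258
savings = 1 - ratio = 1 - 0.050258 = 0.949742
as a percentage: 0.949742 * 100 = 94.97%

Space savings = 1 - 1541/30662 = 94.97%


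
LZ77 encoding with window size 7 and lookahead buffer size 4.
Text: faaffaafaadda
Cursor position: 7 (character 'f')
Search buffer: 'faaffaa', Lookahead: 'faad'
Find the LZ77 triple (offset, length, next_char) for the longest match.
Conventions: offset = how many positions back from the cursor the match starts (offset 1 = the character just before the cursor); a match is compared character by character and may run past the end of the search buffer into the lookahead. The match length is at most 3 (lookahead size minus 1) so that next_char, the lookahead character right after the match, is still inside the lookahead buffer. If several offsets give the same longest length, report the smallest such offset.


Try each offset into the search buffer:
  offset=1 (pos 6, char 'a'): match length 0
  offset=2 (pos 5, char 'a'): match length 0
  offset=3 (pos 4, char 'f'): match length 3
  offset=4 (pos 3, char 'f'): match length 1
  offset=5 (pos 2, char 'a'): match length 0
  offset=6 (pos 1, char 'a'): match length 0
  offset=7 (pos 0, char 'f'): match length 3
Longest match has length 3, found at offsets 3, 7; take the smallest, offset 3.
next_char = character at position 7 + 3 = 10 -> 'd'

Best match: offset=3, length=3 (matching 'faa' starting at position 4)
LZ77 triple: (3, 3, 'd')


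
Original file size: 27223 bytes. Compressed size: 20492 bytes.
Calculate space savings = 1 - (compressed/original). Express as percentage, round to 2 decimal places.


ratio = compressed/original = 20492/27223 = 0.752746
savings = 1 - ratio = 1 - 0.752746 = 0.247254
as a percentage: 0.247254 * 100 = 24.73%

Space savings = 1 - 20492/27223 = 24.73%


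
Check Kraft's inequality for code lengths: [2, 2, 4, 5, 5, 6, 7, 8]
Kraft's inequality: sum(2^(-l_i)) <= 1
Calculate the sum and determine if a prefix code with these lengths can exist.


Sum = 2^(-2) + 2^(-2) + 2^(-4) + 2^(-5) + 2^(-5) + 2^(-6) + 2^(-7) + 2^(-8)
    = 0.25 + 0.25 + 0.0625 + 0.03125 + 0.03125 + 0.015625 + 0.0078125 + 0.00390625
    = 167/256 = 0.65234375
Since 0.65234375 <= 1, Kraft's inequality IS satisfied.
A prefix code with these lengths CAN exist.

Kraft sum = 0.65234375. Satisfied.


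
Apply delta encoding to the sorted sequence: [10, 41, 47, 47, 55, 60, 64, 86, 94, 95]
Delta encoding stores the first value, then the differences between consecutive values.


First value: 10
Deltas:
  41 - 10 = 31
  47 - 41 = 6
  47 - 47 = 0
  55 - 47 = 8
  60 - 55 = 5
  64 - 60 = 4
  86 - 64 = 22
  94 - 86 = 8
  95 - 94 = 1


Delta encoded: [10, 31, 6, 0, 8, 5, 4, 22, 8, 1]


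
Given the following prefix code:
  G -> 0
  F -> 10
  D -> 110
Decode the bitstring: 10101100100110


Decoding step by step:
Bits 10 -> F
Bits 10 -> F
Bits 110 -> D
Bits 0 -> G
Bits 10 -> F
Bits 0 -> G
Bits 110 -> D


Decoded message: FFDGFGD


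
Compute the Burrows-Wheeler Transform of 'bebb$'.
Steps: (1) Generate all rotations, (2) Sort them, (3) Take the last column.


Rotations (sorted):
  0: $bebb -> last char: b
  1: b$beb -> last char: b
  2: bb$be -> last char: e
  3: bebb$ -> last char: $
  4: ebb$b -> last char: b


BWT = bbe$b


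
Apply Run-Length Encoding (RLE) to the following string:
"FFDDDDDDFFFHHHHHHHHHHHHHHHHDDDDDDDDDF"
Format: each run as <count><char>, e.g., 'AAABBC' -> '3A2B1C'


Scanning runs left to right:
  i=0: run of 'F' x 2 -> '2F'
  i=2: run of 'D' x 6 -> '6D'
  i=8: run of 'F' x 3 -> '3F'
  i=11: run of 'H' x 16 -> '16H'
  i=27: run of 'D' x 9 -> '9D'
  i=36: run of 'F' x 1 -> '1F'

RLE = 2F6D3F16H9D1F


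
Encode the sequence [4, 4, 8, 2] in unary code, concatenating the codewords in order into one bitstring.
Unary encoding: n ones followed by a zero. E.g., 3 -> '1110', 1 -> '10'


Encode each number as n ones followed by a terminating 0:
  4 -> 11110 (5 bits)
  4 -> 11110 (5 bits)
  8 -> 111111110 (9 bits)
  2 -> 110 (3 bits)
Total length = 5 + 5 + 9 + 3 = 22 bits.

Unary([4, 4, 8, 2]) = 1111011110111111110110 (22 bits)


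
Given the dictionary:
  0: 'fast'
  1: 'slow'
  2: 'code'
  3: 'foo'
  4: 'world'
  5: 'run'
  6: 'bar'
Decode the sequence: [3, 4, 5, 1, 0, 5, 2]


Look up each index in the dictionary:
  3 -> 'foo'
  4 -> 'world'
  5 -> 'run'
  1 -> 'slow'
  0 -> 'fast'
  5 -> 'run'
  2 -> 'code'

Decoded: "foo world run slow fast run code"


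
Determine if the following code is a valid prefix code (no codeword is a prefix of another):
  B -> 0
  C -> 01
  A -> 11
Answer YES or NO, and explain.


Checking each pair (does one codeword prefix another?):
  B='0' vs C='01': prefix -- VIOLATION

NO -- this is NOT a valid prefix code. B (0) is a prefix of C (01).


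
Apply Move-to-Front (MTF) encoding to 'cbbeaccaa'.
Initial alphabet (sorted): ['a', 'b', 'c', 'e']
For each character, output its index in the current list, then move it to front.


MTF encoding:
'c': index 2 in ['a', 'b', 'c', 'e'] -> ['c', 'a', 'b', 'e']
'b': index 2 in ['c', 'a', 'b', 'e'] -> ['b', 'c', 'a', 'e']
'b': index 0 in ['b', 'c', 'a', 'e'] -> ['b', 'c', 'a', 'e']
'e': index 3 in ['b', 'c', 'a', 'e'] -> ['e', 'b', 'c', 'a']
'a': index 3 in ['e', 'b', 'c', 'a'] -> ['a', 'e', 'b', 'c']
'c': index 3 in ['a', 'e', 'b', 'c'] -> ['c', 'a', 'e', 'b']
'c': index 0 in ['c', 'a', 'e', 'b'] -> ['c', 'a', 'e', 'b']
'a': index 1 in ['c', 'a', 'e', 'b'] -> ['a', 'c', 'e', 'b']
'a': index 0 in ['a', 'c', 'e', 'b'] -> ['a', 'c', 'e', 'b']


Output: [2, 2, 0, 3, 3, 3, 0, 1, 0]


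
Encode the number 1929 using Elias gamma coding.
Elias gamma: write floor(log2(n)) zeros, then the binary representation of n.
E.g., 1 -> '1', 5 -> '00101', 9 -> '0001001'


num_bits = floor(log2(1929)) + 1 = 11
leading_zeros = num_bits - 1 = 10
binary(1929) = 11110001001

Elias gamma(1929) = '0000000000' + '11110001001' = 000000000011110001001 (21 bits)


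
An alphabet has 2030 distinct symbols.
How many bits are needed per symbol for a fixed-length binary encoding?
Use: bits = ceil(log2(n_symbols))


log2(2030) = 10.9873
Bracket: 2^10 = 1024 < 2030 <= 2^11 = 2048
So ceil(log2(2030)) = 11

bits = ceil(log2(2030)) = ceil(10.9873) = 11 bits


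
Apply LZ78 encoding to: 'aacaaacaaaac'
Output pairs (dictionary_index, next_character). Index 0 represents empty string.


LZ78 encoding steps:
Dictionary: {0: ''}
Step 1: w='' (idx 0), next='a' -> output (0, 'a'), add 'a' as idx 1
Step 2: w='a' (idx 1), next='c' -> output (1, 'c'), add 'ac' as idx 2
Step 3: w='a' (idx 1), next='a' -> output (1, 'a'), add 'aa' as idx 3
Step 4: w='ac' (idx 2), next='a' -> output (2, 'a'), add 'aca' as idx 4
Step 5: w='aa' (idx 3), next='a' -> output (3, 'a'), add 'aaa' as idx 5
Step 6: w='' (idx 0), next='c' -> output (0, 'c'), add 'c' as idx 6


Encoded: [(0, 'a'), (1, 'c'), (1, 'a'), (2, 'a'), (3, 'a'), (0, 'c')]


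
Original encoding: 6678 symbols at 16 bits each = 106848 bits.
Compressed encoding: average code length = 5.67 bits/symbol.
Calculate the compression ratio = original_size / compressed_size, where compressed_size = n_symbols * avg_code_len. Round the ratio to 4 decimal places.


original_size = n_symbols * orig_bits = 6678 * 16 = 106848 bits
compressed_size = n_symbols * avg_code_len = 6678 * 5.67 = 37864.26 bits
ratio = original_size / compressed_size = 106848 / 37864.26 = 2.8219

Compression ratio = 2.8219


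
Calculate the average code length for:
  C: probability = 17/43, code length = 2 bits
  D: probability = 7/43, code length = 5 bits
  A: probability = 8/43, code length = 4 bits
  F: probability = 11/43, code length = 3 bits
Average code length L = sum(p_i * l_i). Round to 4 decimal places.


Weighted contributions p_i * l_i:
  C: (17/43) * 2 = 34/43
  D: (7/43) * 5 = 35/43
  A: (8/43) * 4 = 32/43
  F: (11/43) * 3 = 33/43
Sum = (34 + 35 + 32 + 33)/43 = 134/43

L = 134/43 = 3.1163 bits/symbol


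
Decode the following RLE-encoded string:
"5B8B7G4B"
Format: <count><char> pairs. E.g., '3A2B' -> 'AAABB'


Expanding each <count><char> pair:
  5B -> 'BBBBB'
  8B -> 'BBBBBBBB'
  7G -> 'GGGGGGG'
  4B -> 'BBBB'

Decoded = BBBBBBBBBBBBBGGGGGGGBBBB


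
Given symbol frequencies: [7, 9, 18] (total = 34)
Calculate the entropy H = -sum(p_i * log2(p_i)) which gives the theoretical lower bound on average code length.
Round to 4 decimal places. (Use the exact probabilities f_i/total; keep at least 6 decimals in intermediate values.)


Per-symbol terms -p_i * log2(p_i) with p_i = f_i/34:
  p = 7/34 = 0.205882: log2(p) = -2.280108, -p*log2(p) = 0.469434
  p = 9/34 = 0.264706: log2(p) = -1.917538, -p*log2(p) = 0.507584
  p = 18/34 = 0.529412: log2(p) = -0.917538, -p*log2(p) = 0.485755
H = 0.469434 + 0.507584 + 0.485755 = 1.462773

H = 1.4628 bits/symbol


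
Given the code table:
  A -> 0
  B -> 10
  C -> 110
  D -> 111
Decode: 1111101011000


Decoding:
111 -> D
110 -> C
10 -> B
110 -> C
0 -> A
0 -> A


Result: DCBCAA


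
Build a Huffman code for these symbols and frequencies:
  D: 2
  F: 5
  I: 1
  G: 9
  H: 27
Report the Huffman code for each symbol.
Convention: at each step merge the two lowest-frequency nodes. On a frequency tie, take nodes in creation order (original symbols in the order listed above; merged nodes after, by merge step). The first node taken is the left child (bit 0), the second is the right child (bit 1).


Huffman tree construction:
Step 1: Merge I(1) + D(2) = 3
Step 2: Merge (I+D)(3) + F(5) = 8
Step 3: Merge ((I+D)+F)(8) + G(9) = 17
Step 4: Merge (((I+D)+F)+G)(17) + H(27) = 44
Read each symbol's code off the tree from the root (left child = 0, right child = 1).

Codes:
  D: 0001 (length 4)
  F: 001 (length 3)
  I: 0000 (length 4)
  G: 01 (length 2)
  H: 1 (length 1)
Average code length: 72/44 = 1.6364 bits/symbol


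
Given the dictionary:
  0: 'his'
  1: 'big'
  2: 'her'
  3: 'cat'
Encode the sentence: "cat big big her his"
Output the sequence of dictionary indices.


Look up each word in the dictionary:
  'cat' -> 3
  'big' -> 1
  'big' -> 1
  'her' -> 2
  'his' -> 0

Encoded: [3, 1, 1, 2, 0]


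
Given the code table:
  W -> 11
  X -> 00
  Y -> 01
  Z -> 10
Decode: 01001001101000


Decoding:
01 -> Y
00 -> X
10 -> Z
01 -> Y
10 -> Z
10 -> Z
00 -> X


Result: YXZYZZX


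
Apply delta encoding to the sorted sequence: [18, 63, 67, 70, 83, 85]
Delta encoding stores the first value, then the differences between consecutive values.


First value: 18
Deltas:
  63 - 18 = 45
  67 - 63 = 4
  70 - 67 = 3
  83 - 70 = 13
  85 - 83 = 2


Delta encoded: [18, 45, 4, 3, 13, 2]


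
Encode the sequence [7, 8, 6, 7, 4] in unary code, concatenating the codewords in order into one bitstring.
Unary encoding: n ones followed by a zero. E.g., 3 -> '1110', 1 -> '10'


Encode each number as n ones followed by a terminating 0:
  7 -> 11111110 (8 bits)
  8 -> 111111110 (9 bits)
  6 -> 1111110 (7 bits)
  7 -> 11111110 (8 bits)
  4 -> 11110 (5 bits)
Total length = 8 + 9 + 7 + 8 + 5 = 37 bits.

Unary([7, 8, 6, 7, 4]) = 1111111011111111011111101111111011110 (37 bits)


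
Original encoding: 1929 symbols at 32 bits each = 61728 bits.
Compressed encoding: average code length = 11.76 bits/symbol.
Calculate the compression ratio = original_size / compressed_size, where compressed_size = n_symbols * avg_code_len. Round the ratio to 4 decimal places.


original_size = n_symbols * orig_bits = 1929 * 32 = 61728 bits
compressed_size = n_symbols * avg_code_len = 1929 * 11.76 = 22685.04 bits
ratio = original_size / compressed_size = 61728 / 22685.04 = 2.7211

Compression ratio = 2.7211


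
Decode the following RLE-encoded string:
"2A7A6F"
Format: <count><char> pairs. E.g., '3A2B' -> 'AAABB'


Expanding each <count><char> pair:
  2A -> 'AA'
  7A -> 'AAAAAAA'
  6F -> 'FFFFFF'

Decoded = AAAAAAAAAFFFFFF


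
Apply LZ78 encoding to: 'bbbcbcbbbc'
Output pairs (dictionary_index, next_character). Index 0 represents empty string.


LZ78 encoding steps:
Dictionary: {0: ''}
Step 1: w='' (idx 0), next='b' -> output (0, 'b'), add 'b' as idx 1
Step 2: w='b' (idx 1), next='b' -> output (1, 'b'), add 'bb' as idx 2
Step 3: w='' (idx 0), next='c' -> output (0, 'c'), add 'c' as idx 3
Step 4: w='b' (idx 1), next='c' -> output (1, 'c'), add 'bc' as idx 4
Step 5: w='bb' (idx 2), next='b' -> output (2, 'b'), add 'bbb' as idx 5
Step 6: w='c' (idx 3), end of input -> output (3, '')


Encoded: [(0, 'b'), (1, 'b'), (0, 'c'), (1, 'c'), (2, 'b'), (3, '')]


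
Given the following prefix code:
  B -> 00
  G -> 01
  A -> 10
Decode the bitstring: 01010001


Decoding step by step:
Bits 01 -> G
Bits 01 -> G
Bits 00 -> B
Bits 01 -> G


Decoded message: GGBG


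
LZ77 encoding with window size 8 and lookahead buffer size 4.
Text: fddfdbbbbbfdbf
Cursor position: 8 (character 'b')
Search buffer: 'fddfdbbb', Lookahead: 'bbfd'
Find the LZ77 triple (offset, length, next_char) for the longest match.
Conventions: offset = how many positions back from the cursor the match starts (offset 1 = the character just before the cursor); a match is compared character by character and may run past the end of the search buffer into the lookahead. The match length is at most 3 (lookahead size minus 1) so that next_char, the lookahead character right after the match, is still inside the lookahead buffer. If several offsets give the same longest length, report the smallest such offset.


Try each offset into the search buffer:
  offset=1 (pos 7, char 'b'): match length 2
  offset=2 (pos 6, char 'b'): match length 2
  offset=3 (pos 5, char 'b'): match length 2
  offset=4 (pos 4, char 'd'): match length 0
  offset=5 (pos 3, char 'f'): match length 0
  offset=6 (pos 2, char 'd'): match length 0
  offset=7 (pos 1, char 'd'): match length 0
  offset=8 (pos 0, char 'f'): match length 0
Longest match has length 2, found at offsets 1, 2, 3; take the smallest, offset 1.
next_char = character at position 8 + 2 = 10 -> 'f'

Best match: offset=1, length=2 (matching 'bb' starting at position 7)
LZ77 triple: (1, 2, 'f')


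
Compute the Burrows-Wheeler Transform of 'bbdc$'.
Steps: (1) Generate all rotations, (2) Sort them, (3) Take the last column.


Rotations (sorted):
  0: $bbdc -> last char: c
  1: bbdc$ -> last char: $
  2: bdc$b -> last char: b
  3: c$bbd -> last char: d
  4: dc$bb -> last char: b


BWT = c$bdb


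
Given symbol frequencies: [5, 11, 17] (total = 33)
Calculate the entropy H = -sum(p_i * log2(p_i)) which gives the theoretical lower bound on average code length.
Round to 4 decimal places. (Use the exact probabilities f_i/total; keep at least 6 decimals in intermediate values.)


Per-symbol terms -p_i * log2(p_i) with p_i = f_i/33:
  p = 5/33 = 0.151515: log2(p) = -2.722466, -p*log2(p) = 0.412495
  p = 11/33 = 0.333333: log2(p) = -1.584963, -p*log2(p) = 0.528321
  p = 17/33 = 0.515152: log2(p) = -0.956931, -p*log2(p) = 0.492965
H = 0.412495 + 0.528321 + 0.492965 = 1.433781

H = 1.4338 bits/symbol


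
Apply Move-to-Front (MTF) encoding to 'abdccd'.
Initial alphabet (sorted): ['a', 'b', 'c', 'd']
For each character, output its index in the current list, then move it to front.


MTF encoding:
'a': index 0 in ['a', 'b', 'c', 'd'] -> ['a', 'b', 'c', 'd']
'b': index 1 in ['a', 'b', 'c', 'd'] -> ['b', 'a', 'c', 'd']
'd': index 3 in ['b', 'a', 'c', 'd'] -> ['d', 'b', 'a', 'c']
'c': index 3 in ['d', 'b', 'a', 'c'] -> ['c', 'd', 'b', 'a']
'c': index 0 in ['c', 'd', 'b', 'a'] -> ['c', 'd', 'b', 'a']
'd': index 1 in ['c', 'd', 'b', 'a'] -> ['d', 'c', 'b', 'a']


Output: [0, 1, 3, 3, 0, 1]


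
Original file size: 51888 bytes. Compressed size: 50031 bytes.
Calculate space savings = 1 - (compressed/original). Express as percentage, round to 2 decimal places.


ratio = compressed/original = 50031/51888 = 0.964211
savings = 1 - ratio = 1 - 0.964211 = 0.035789
as a percentage: 0.035789 * 100 = 3.58%

Space savings = 1 - 50031/51888 = 3.58%


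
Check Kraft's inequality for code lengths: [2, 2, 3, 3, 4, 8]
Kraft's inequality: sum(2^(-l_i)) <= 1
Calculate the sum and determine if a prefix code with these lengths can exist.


Sum = 2^(-2) + 2^(-2) + 2^(-3) + 2^(-3) + 2^(-4) + 2^(-8)
    = 0.25 + 0.25 + 0.125 + 0.125 + 0.0625 + 0.00390625
    = 209/256 = 0.81640625
Since 0.81640625 <= 1, Kraft's inequality IS satisfied.
A prefix code with these lengths CAN exist.

Kraft sum = 0.81640625. Satisfied.


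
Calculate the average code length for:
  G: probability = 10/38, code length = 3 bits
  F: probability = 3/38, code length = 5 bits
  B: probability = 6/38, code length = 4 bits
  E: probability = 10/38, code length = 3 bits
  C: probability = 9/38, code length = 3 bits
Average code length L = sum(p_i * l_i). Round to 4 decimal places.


Weighted contributions p_i * l_i:
  G: (10/38) * 3 = 30/38
  F: (3/38) * 5 = 15/38
  B: (6/38) * 4 = 24/38
  E: (10/38) * 3 = 30/38
  C: (9/38) * 3 = 27/38
Sum = (30 + 15 + 24 + 30 + 27)/38 = 126/38

L = 126/38 = 3.3158 bits/symbol


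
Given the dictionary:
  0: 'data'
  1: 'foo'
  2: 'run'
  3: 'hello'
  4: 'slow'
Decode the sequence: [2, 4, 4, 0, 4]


Look up each index in the dictionary:
  2 -> 'run'
  4 -> 'slow'
  4 -> 'slow'
  0 -> 'data'
  4 -> 'slow'

Decoded: "run slow slow data slow"


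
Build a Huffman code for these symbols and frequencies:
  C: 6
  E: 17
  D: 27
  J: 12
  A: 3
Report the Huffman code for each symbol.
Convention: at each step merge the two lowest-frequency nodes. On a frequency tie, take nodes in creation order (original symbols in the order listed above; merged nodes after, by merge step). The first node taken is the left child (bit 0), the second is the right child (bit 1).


Huffman tree construction:
Step 1: Merge A(3) + C(6) = 9
Step 2: Merge (A+C)(9) + J(12) = 21
Step 3: Merge E(17) + ((A+C)+J)(21) = 38
Step 4: Merge D(27) + (E+((A+C)+J))(38) = 65
Read each symbol's code off the tree from the root (left child = 0, right child = 1).

Codes:
  C: 1101 (length 4)
  E: 10 (length 2)
  D: 0 (length 1)
  J: 111 (length 3)
  A: 1100 (length 4)
Average code length: 133/65 = 2.0462 bits/symbol


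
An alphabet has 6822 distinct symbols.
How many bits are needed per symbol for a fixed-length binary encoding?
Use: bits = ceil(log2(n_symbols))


log2(6822) = 12.736
Bracket: 2^12 = 4096 < 6822 <= 2^13 = 8192
So ceil(log2(6822)) = 13

bits = ceil(log2(6822)) = ceil(12.736) = 13 bits


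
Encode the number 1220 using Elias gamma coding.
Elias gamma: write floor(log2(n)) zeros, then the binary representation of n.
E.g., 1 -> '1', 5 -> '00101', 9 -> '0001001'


num_bits = floor(log2(1220)) + 1 = 11
leading_zeros = num_bits - 1 = 10
binary(1220) = 10011000100

Elias gamma(1220) = '0000000000' + '10011000100' = 000000000010011000100 (21 bits)


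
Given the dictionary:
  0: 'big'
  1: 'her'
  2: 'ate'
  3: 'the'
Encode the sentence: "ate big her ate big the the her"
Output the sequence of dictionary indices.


Look up each word in the dictionary:
  'ate' -> 2
  'big' -> 0
  'her' -> 1
  'ate' -> 2
  'big' -> 0
  'the' -> 3
  'the' -> 3
  'her' -> 1

Encoded: [2, 0, 1, 2, 0, 3, 3, 1]


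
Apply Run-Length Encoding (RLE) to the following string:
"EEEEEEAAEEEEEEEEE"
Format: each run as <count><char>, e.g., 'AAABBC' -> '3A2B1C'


Scanning runs left to right:
  i=0: run of 'E' x 6 -> '6E'
  i=6: run of 'A' x 2 -> '2A'
  i=8: run of 'E' x 9 -> '9E'

RLE = 6E2A9E


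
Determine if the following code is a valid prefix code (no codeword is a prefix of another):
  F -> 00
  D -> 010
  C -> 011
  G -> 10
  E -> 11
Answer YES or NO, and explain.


Checking each pair (does one codeword prefix another?):
  F='00' vs D='010': no prefix
  F='00' vs C='011': no prefix
  F='00' vs G='10': no prefix
  F='00' vs E='11': no prefix
  D='010' vs F='00': no prefix
  D='010' vs C='011': no prefix
  D='010' vs G='10': no prefix
  D='010' vs E='11': no prefix
  C='011' vs F='00': no prefix
  C='011' vs D='010': no prefix
  C='011' vs G='10': no prefix
  C='011' vs E='11': no prefix
  G='10' vs F='00': no prefix
  G='10' vs D='010': no prefix
  G='10' vs C='011': no prefix
  G='10' vs E='11': no prefix
  E='11' vs F='00': no prefix
  E='11' vs D='010': no prefix
  E='11' vs C='011': no prefix
  E='11' vs G='10': no prefix
No violation found over all pairs.

YES -- this is a valid prefix code. No codeword is a prefix of any other codeword.


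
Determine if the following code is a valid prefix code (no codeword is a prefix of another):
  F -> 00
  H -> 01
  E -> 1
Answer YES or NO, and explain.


Checking each pair (does one codeword prefix another?):
  F='00' vs H='01': no prefix
  F='00' vs E='1': no prefix
  H='01' vs F='00': no prefix
  H='01' vs E='1': no prefix
  E='1' vs F='00': no prefix
  E='1' vs H='01': no prefix
No violation found over all pairs.

YES -- this is a valid prefix code. No codeword is a prefix of any other codeword.


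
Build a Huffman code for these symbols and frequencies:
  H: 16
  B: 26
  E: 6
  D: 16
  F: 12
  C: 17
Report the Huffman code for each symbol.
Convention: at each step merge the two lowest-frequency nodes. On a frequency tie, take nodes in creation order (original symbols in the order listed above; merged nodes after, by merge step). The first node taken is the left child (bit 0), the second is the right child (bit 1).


Huffman tree construction:
Step 1: Merge E(6) + F(12) = 18
Step 2: Merge H(16) + D(16) = 32
Step 3: Merge C(17) + (E+F)(18) = 35
Step 4: Merge B(26) + (H+D)(32) = 58
Step 5: Merge (C+(E+F))(35) + (B+(H+D))(58) = 93
Read each symbol's code off the tree from the root (left child = 0, right child = 1).

Codes:
  H: 110 (length 3)
  B: 10 (length 2)
  E: 010 (length 3)
  D: 111 (length 3)
  F: 011 (length 3)
  C: 00 (length 2)
Average code length: 236/93 = 2.5376 bits/symbol


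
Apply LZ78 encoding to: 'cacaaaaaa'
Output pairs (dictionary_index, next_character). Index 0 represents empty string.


LZ78 encoding steps:
Dictionary: {0: ''}
Step 1: w='' (idx 0), next='c' -> output (0, 'c'), add 'c' as idx 1
Step 2: w='' (idx 0), next='a' -> output (0, 'a'), add 'a' as idx 2
Step 3: w='c' (idx 1), next='a' -> output (1, 'a'), add 'ca' as idx 3
Step 4: w='a' (idx 2), next='a' -> output (2, 'a'), add 'aa' as idx 4
Step 5: w='aa' (idx 4), next='a' -> output (4, 'a'), add 'aaa' as idx 5


Encoded: [(0, 'c'), (0, 'a'), (1, 'a'), (2, 'a'), (4, 'a')]


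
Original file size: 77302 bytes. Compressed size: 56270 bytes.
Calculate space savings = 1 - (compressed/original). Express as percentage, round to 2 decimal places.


ratio = compressed/original = 56270/77302 = 0.727924
savings = 1 - ratio = 1 - 0.727924 = 0.272076
as a percentage: 0.272076 * 100 = 27.21%

Space savings = 1 - 56270/77302 = 27.21%


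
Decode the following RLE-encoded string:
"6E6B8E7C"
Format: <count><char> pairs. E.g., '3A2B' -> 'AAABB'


Expanding each <count><char> pair:
  6E -> 'EEEEEE'
  6B -> 'BBBBBB'
  8E -> 'EEEEEEEE'
  7C -> 'CCCCCCC'

Decoded = EEEEEEBBBBBBEEEEEEEECCCCCCC


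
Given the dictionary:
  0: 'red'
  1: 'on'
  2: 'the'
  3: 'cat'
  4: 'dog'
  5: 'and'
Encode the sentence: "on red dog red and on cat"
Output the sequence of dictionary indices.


Look up each word in the dictionary:
  'on' -> 1
  'red' -> 0
  'dog' -> 4
  'red' -> 0
  'and' -> 5
  'on' -> 1
  'cat' -> 3

Encoded: [1, 0, 4, 0, 5, 1, 3]


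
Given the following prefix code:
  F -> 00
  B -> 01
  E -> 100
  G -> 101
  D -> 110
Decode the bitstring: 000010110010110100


Decoding step by step:
Bits 00 -> F
Bits 00 -> F
Bits 101 -> G
Bits 100 -> E
Bits 101 -> G
Bits 101 -> G
Bits 00 -> F


Decoded message: FFGEGGF


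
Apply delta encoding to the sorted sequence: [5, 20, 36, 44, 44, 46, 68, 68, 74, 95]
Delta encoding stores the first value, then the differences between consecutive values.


First value: 5
Deltas:
  20 - 5 = 15
  36 - 20 = 16
  44 - 36 = 8
  44 - 44 = 0
  46 - 44 = 2
  68 - 46 = 22
  68 - 68 = 0
  74 - 68 = 6
  95 - 74 = 21


Delta encoded: [5, 15, 16, 8, 0, 2, 22, 0, 6, 21]


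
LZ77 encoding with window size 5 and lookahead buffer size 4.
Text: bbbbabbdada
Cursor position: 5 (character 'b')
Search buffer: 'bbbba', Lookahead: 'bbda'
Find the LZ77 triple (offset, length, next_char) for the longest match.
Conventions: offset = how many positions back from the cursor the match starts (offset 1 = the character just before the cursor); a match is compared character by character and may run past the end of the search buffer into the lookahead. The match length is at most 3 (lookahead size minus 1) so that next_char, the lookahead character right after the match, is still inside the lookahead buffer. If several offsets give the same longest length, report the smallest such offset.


Try each offset into the search buffer:
  offset=1 (pos 4, char 'a'): match length 0
  offset=2 (pos 3, char 'b'): match length 1
  offset=3 (pos 2, char 'b'): match length 2
  offset=4 (pos 1, char 'b'): match length 2
  offset=5 (pos 0, char 'b'): match length 2
Longest match has length 2, found at offsets 3, 4, 5; take the smallest, offset 3.
next_char = character at position 5 + 2 = 7 -> 'd'

Best match: offset=3, length=2 (matching 'bb' starting at position 2)
LZ77 triple: (3, 2, 'd')


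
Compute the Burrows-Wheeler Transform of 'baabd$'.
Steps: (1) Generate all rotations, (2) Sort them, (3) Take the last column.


Rotations (sorted):
  0: $baabd -> last char: d
  1: aabd$b -> last char: b
  2: abd$ba -> last char: a
  3: baabd$ -> last char: $
  4: bd$baa -> last char: a
  5: d$baab -> last char: b


BWT = dba$ab


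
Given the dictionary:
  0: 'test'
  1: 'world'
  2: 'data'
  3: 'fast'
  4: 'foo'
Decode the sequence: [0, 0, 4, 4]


Look up each index in the dictionary:
  0 -> 'test'
  0 -> 'test'
  4 -> 'foo'
  4 -> 'foo'

Decoded: "test test foo foo"


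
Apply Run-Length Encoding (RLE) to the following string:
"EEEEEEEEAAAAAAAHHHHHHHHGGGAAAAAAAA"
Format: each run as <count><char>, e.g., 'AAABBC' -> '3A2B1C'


Scanning runs left to right:
  i=0: run of 'E' x 8 -> '8E'
  i=8: run of 'A' x 7 -> '7A'
  i=15: run of 'H' x 8 -> '8H'
  i=23: run of 'G' x 3 -> '3G'
  i=26: run of 'A' x 8 -> '8A'

RLE = 8E7A8H3G8A


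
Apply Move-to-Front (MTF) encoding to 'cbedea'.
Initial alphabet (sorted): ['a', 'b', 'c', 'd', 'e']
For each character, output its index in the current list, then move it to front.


MTF encoding:
'c': index 2 in ['a', 'b', 'c', 'd', 'e'] -> ['c', 'a', 'b', 'd', 'e']
'b': index 2 in ['c', 'a', 'b', 'd', 'e'] -> ['b', 'c', 'a', 'd', 'e']
'e': index 4 in ['b', 'c', 'a', 'd', 'e'] -> ['e', 'b', 'c', 'a', 'd']
'd': index 4 in ['e', 'b', 'c', 'a', 'd'] -> ['d', 'e', 'b', 'c', 'a']
'e': index 1 in ['d', 'e', 'b', 'c', 'a'] -> ['e', 'd', 'b', 'c', 'a']
'a': index 4 in ['e', 'd', 'b', 'c', 'a'] -> ['a', 'e', 'd', 'b', 'c']


Output: [2, 2, 4, 4, 1, 4]


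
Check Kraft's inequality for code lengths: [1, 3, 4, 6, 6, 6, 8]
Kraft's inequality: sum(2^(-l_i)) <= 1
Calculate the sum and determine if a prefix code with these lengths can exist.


Sum = 2^(-1) + 2^(-3) + 2^(-4) + 2^(-6) + 2^(-6) + 2^(-6) + 2^(-8)
    = 0.5 + 0.125 + 0.0625 + 0.015625 + 0.015625 + 0.015625 + 0.00390625
    = 189/256 = 0.73828125
Since 0.73828125 <= 1, Kraft's inequality IS satisfied.
A prefix code with these lengths CAN exist.

Kraft sum = 0.73828125. Satisfied.


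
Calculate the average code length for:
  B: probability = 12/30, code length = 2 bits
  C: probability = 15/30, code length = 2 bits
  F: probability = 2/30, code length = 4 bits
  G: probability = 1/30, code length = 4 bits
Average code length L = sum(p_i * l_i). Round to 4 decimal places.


Weighted contributions p_i * l_i:
  B: (12/30) * 2 = 24/30
  C: (15/30) * 2 = 30/30
  F: (2/30) * 4 = 8/30
  G: (1/30) * 4 = 4/30
Sum = (24 + 30 + 8 + 4)/30 = 66/30

L = 66/30 = 2.2000 bits/symbol


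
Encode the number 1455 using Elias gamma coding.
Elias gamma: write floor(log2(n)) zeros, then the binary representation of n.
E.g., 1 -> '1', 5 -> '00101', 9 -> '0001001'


num_bits = floor(log2(1455)) + 1 = 11
leading_zeros = num_bits - 1 = 10
binary(1455) = 10110101111

Elias gamma(1455) = '0000000000' + '10110101111' = 000000000010110101111 (21 bits)


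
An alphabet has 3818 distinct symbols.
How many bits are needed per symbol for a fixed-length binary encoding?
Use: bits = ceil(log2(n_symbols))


log2(3818) = 11.8986
Bracket: 2^11 = 2048 < 3818 <= 2^12 = 4096
So ceil(log2(3818)) = 12

bits = ceil(log2(3818)) = ceil(11.8986) = 12 bits


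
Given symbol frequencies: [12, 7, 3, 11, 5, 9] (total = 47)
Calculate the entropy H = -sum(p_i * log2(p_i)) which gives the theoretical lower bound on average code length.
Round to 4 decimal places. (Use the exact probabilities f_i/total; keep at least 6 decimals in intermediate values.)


Per-symbol terms -p_i * log2(p_i) with p_i = f_i/47:
  p = 12/47 = 0.255319: log2(p) = -1.969626, -p*log2(p) = 0.502883
  p = 7/47 = 0.148936: log2(p) = -2.747234, -p*log2(p) = 0.409163
  p = 3/47 = 0.063830: log2(p) = -3.969626, -p*log2(p) = 0.253380
  p = 11/47 = 0.234043: log2(p) = -2.095157, -p*log2(p) = 0.490356
  p = 5/47 = 0.106383: log2(p) = -3.232661, -p*log2(p) = 0.343900
  p = 9/47 = 0.191489: log2(p) = -2.384664, -p*log2(p) = 0.456638
H = 0.502883 + 0.409163 + 0.253380 + 0.490356 + 0.343900 + 0.456638 = 2.456320

H = 2.4563 bits/symbol


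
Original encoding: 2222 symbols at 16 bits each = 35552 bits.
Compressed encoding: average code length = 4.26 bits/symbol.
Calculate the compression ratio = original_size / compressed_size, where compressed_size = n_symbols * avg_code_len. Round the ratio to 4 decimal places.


original_size = n_symbols * orig_bits = 2222 * 16 = 35552 bits
compressed_size = n_symbols * avg_code_len = 2222 * 4.26 = 9465.72 bits
ratio = original_size / compressed_size = 35552 / 9465.72 = 3.7559

Compression ratio = 3.7559


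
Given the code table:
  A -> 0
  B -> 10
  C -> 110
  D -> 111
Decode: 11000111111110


Decoding:
110 -> C
0 -> A
0 -> A
111 -> D
111 -> D
110 -> C


Result: CAADDC


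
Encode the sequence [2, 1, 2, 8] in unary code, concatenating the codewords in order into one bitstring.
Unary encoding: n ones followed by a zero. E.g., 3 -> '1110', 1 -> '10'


Encode each number as n ones followed by a terminating 0:
  2 -> 110 (3 bits)
  1 -> 10 (2 bits)
  2 -> 110 (3 bits)
  8 -> 111111110 (9 bits)
Total length = 3 + 2 + 3 + 9 = 17 bits.

Unary([2, 1, 2, 8]) = 11010110111111110 (17 bits)
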